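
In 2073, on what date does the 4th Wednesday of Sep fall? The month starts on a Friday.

Sep 27, 2073

Sep 2073 begins on a Friday, so the first Wednesday is Sep 6 (5 days later).
The 4th Wednesday is 3 weeks later: 6 + 21 = 27.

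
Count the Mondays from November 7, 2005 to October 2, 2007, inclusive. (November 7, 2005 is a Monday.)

November 7, 2005 is a Monday; the first Monday on or after it is November 7, 2005.
From November 7, 2005 to October 2, 2007: 54 + 365 + 275 = 694 days (rest of 2005, 2006, to October 2, 2007 in 2007).
694 ÷ 7 = 99 full weeks with remainder 1, so 99 more Mondays after the first → 100.

100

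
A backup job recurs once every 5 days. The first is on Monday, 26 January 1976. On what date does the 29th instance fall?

The 29th occurrence is 28 intervals after the first: 28 × 5 = 140 days after 26 January 1976.
January has 31 days — 5 days to the end of January leaves 135.
February has 29 days (106 left).
March has 31 days (75 left).
April has 30 days (45 left).
May has 31 days (14 left).
14 days into June → 14 June 1976.

14 June 1976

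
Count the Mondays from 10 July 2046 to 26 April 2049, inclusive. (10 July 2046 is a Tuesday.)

146

10 July 2046 is a Tuesday; the first Monday on or after it is 16 July 2046 (6 days later).
From 16 July 2046 to 26 April 2049: 168 + 365 + 366 + 116 = 1015 days (rest of 2046, 2047, 2048, to 26 April 2049 in 2049).
1015 ÷ 7 = 145 full weeks with remainder 0, so 145 more Mondays after the first → 146.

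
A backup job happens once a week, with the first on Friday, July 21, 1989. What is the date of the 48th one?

June 15, 1990

The 48th occurrence is 47 intervals after the first: 47 × 7 = 329 days after July 21, 1989.
July has 31 days — 10 days to the end of July leaves 319.
August has 31 days (288 left).
September has 30 days (258 left).
October has 31 days (227 left).
November has 30 days (197 left).
December has 31 days (166 left).
January has 31 days (135 left).
February has 28 days (107 left).
March has 31 days (76 left).
April has 30 days (46 left).
May has 31 days (15 left).
15 days into June → June 15, 1990.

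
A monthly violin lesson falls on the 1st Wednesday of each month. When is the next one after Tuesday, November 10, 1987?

December 2, 1987

November 1987 starts on a Sunday, so its 1st Wednesday is November 4, 1987 (3 days in).
That is not after November 10, 1987, so look at December 1987.
December 1987 starts on a Tuesday, so its 1st Wednesday is December 2, 1987 (1 day in).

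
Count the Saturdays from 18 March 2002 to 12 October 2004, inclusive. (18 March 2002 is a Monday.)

134

18 March 2002 is a Monday; the first Saturday on or after it is 23 March 2002 (5 days later).
From 23 March 2002 to 12 October 2004: 283 + 365 + 286 = 934 days (rest of 2002, 2003, to 12 October 2004 in 2004).
934 ÷ 7 = 133 full weeks with remainder 3, so 133 more Saturdays after the first → 134.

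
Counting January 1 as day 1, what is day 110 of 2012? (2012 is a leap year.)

January has 31 days (110 − 31 = 79 remain).
February has 29 days (79 − 29 = 50 remain).
March has 31 days (50 − 31 = 19 remain).
19 into April → April 19.

19 April 2012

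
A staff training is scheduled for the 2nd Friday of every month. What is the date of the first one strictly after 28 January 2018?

9 February 2018

January 2018 starts on a Monday; its first Friday is the 5th, so the 2nd Friday is the 12th — 12 January 2018.
That is not after 28 January 2018, so look at February 2018.
February 2018 starts on a Thursday; its first Friday is the 2nd, so the 2nd Friday is the 9th — 9 February 2018.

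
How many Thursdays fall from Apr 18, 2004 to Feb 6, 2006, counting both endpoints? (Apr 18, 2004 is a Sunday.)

94

Apr 18, 2004 is a Sunday; the first Thursday on or after it is Apr 22, 2004 (4 days later).
From Apr 22, 2004 to Feb 6, 2006: 253 + 365 + 37 = 655 days (rest of 2004, 2005, to Feb 6, 2006 in 2006).
655 ÷ 7 = 93 full weeks with remainder 4, so 93 more Thursdays after the first → 94.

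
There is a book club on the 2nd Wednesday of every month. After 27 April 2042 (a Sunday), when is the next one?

14 May 2042

April 2042 starts on a Tuesday; its first Wednesday is the 2nd, so the 2nd Wednesday is the 9th — 9 April 2042.
That is not after 27 April 2042, so look at May 2042.
May 2042 starts on a Thursday; its first Wednesday is the 7th, so the 2nd Wednesday is the 14th — 14 May 2042.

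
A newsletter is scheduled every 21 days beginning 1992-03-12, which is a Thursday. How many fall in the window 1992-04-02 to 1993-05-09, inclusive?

20

Occurrences land 21·i days after 1992-03-12 for i = 0, 1, 2, …
1992-04-02 is 21 days after the start; 21 ÷ 21 = 1 remainder 0. First occurrence in the window: #2 on 1992-04-02 (1×21 = 21 days in).
1993-05-09 is 423 days after the start; 423 ÷ 21 = 20 remainder 3. Last occurrence in the window: #21 on 1993-05-06.
Occurrences #2 through #21: 20 in total.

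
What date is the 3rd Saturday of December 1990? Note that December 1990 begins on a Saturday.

December 1990 begins on a Saturday, so the first Saturday is December 1.
The 3rd Saturday is 2 weeks later: 1 + 14 = 15.

15 December 1990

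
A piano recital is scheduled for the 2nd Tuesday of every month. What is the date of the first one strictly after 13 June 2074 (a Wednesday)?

June 2074 starts on a Friday; its first Tuesday is the 5th, so the 2nd Tuesday is the 12th — 12 June 2074.
That is not after 13 June 2074, so look at July 2074.
July 2074 starts on a Sunday; its first Tuesday is the 3rd, so the 2nd Tuesday is the 10th — 10 July 2074.

10 July 2074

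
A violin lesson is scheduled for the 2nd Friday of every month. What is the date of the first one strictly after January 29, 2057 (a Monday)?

February 9, 2057

January 2057 starts on a Monday; its first Friday is the 5th, so the 2nd Friday is the 12th — January 12, 2057.
That is not after January 29, 2057, so look at February 2057.
February 2057 starts on a Thursday; its first Friday is the 2nd, so the 2nd Friday is the 9th — February 9, 2057.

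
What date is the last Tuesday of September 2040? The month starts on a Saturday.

September 25, 2040

September 2040 begins on a Saturday, so the first Tuesday is September 4 (3 days later).
September 2040 has 30 days. Adding weeks: 4, 11, 18, 25 — the last one ≤ 30 is the 25th.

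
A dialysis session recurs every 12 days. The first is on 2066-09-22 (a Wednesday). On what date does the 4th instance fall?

2066-10-28

The 4th occurrence is 3 intervals after the first: 3 × 12 = 36 days after 2066-09-22.
September has 30 days — 8 days to the end of September leaves 28.
28 days into October → 2066-10-28.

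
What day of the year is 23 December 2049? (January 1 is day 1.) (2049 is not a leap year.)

Days in months before December: 31 + 28 + 31 + 30 + 31 + 30 + 31 + 31 + 30 + 31 + 30 = 334.
Plus 23 days into December → day 357.

357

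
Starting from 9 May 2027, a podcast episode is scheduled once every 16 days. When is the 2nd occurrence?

25 May 2027

The 2nd occurrence is 1 interval after the first: 1 × 16 = 16 days after 9 May 2027.
16 days later is 25 May 2027.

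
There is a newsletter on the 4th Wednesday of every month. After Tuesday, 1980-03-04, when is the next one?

March 1980 starts on a Saturday; its first Wednesday is the 5th, so the 4th Wednesday is the 26th — 1980-03-26.
1980-03-26 is after 1980-03-04, so that is the next one.

1980-03-26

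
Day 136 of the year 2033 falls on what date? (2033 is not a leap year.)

January has 31 days (136 − 31 = 105 remain).
February has 28 days (105 − 28 = 77 remain).
March has 31 days (77 − 31 = 46 remain).
April has 30 days (46 − 30 = 16 remain).
16 into May → May 16.

16 May 2033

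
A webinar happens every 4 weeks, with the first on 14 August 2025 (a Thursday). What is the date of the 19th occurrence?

The 19th occurrence is 18 intervals after the first: 18 × 28 = 504 days after 14 August 2025.
August has 31 days — 17 days to the end of August leaves 487.
From end of August to end of 2025 is 122 days (365 left).
January has 31 days (334 left).
February has 28 days (306 left).
March has 31 days (275 left).
April has 30 days (245 left).
May has 31 days (214 left).
June has 30 days (184 left).
July has 31 days (153 left).
August has 31 days (122 left).
September has 30 days (92 left).
October has 31 days (61 left).
November has 30 days (31 left).
31 days into December → 31 December 2026.

31 December 2026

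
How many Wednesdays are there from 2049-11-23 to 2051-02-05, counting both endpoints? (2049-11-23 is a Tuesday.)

2049-11-23 is a Tuesday; the first Wednesday on or after it is 2049-11-24 (1 day later).
From 2049-11-24 to 2051-02-05: 37 + 365 + 36 = 438 days (rest of 2049, 2050, to 2051-02-05 in 2051).
438 ÷ 7 = 62 full weeks with remainder 4, so 62 more Wednesdays after the first → 63.

63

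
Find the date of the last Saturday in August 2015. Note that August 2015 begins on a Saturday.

August 2015 begins on a Saturday, so the first Saturday is August 1.
August 2015 has 31 days. Adding weeks: 1, 8, 15, 22, 29 — the last one ≤ 31 is the 29th.

2015-08-29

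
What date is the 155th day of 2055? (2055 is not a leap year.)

June 4, 2055

January has 31 days (155 − 31 = 124 remain).
February has 28 days (124 − 28 = 96 remain).
March has 31 days (96 − 31 = 65 remain).
April has 30 days (65 − 30 = 35 remain).
May has 31 days (35 − 31 = 4 remain).
4 into June → June 4.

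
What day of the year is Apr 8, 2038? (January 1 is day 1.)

Days in months before Apr: 31 + 28 + 31 = 90.
Plus 8 days into Apr → day 98.

98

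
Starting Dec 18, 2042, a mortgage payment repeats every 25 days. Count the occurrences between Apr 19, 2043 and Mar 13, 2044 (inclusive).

Occurrences land 25·i days after Dec 18, 2042 for i = 0, 1, 2, …
Apr 19, 2043 is 122 days after the start; 122 ÷ 25 = 4 remainder 22; since the remainder is 22, round up to i = 5. First occurrence in the window: #6 on Apr 22, 2043 (5×25 = 125 days in).
Mar 13, 2044 is 451 days after the start; 451 ÷ 25 = 18 remainder 1. Last occurrence in the window: #19 on Mar 12, 2044.
Occurrences #6 through #19: 14 in total.

14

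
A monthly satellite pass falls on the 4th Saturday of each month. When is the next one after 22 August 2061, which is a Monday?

August 2061 starts on a Monday; its first Saturday is the 6th, so the 4th Saturday is the 27th — 27 August 2061.
27 August 2061 is after 22 August 2061, so that is the next one.

27 August 2061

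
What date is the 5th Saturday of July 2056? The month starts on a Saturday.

July 29, 2056

July 2056 begins on a Saturday, so the first Saturday is July 1.
The 5th Saturday is 4 weeks later: 1 + 28 = 29.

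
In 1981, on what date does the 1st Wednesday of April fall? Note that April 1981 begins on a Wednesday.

April 1981 begins on a Wednesday, so the first Wednesday is April 1.

1981-04-01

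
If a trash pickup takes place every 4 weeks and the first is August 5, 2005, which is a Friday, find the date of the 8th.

February 17, 2006

The 8th occurrence is 7 intervals after the first: 7 × 28 = 196 days after August 5, 2005.
August has 31 days — 26 days to the end of August leaves 170.
September has 30 days (140 left).
October has 31 days (109 left).
November has 30 days (79 left).
December has 31 days (48 left).
January has 31 days (17 left).
17 days into February → February 17, 2006.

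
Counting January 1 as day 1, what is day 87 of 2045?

28 March 2045

January has 31 days (87 − 31 = 56 remain).
February has 28 days (56 − 28 = 28 remain).
28 into March → March 28.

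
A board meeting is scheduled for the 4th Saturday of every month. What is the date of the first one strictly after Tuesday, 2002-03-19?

2002-03-23

March 2002 starts on a Friday; its first Saturday is the 2nd, so the 4th Saturday is the 23rd — 2002-03-23.
2002-03-23 is after 2002-03-19, so that is the next one.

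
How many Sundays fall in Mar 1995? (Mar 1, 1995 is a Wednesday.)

4

Mar 1, 1995 is a Wednesday; the first Sunday on or after it is Mar 5, 1995 (4 days later).
From Mar 5, 1995 to Mar 31, 1995 is 31 − 5 = 26 days.
26 ÷ 7 = 3 full weeks with remainder 5, so 3 more Sundays after the first → 4.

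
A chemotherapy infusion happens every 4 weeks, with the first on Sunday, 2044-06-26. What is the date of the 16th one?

2045-08-20

The 16th occurrence is 15 intervals after the first: 15 × 28 = 420 days after 2044-06-26.
June has 30 days — 4 days to the end of June leaves 416.
From end of June to end of 2044 is 184 days (232 left).
January has 31 days (201 left).
February has 28 days (173 left).
March has 31 days (142 left).
April has 30 days (112 left).
May has 31 days (81 left).
June has 30 days (51 left).
July has 31 days (20 left).
20 days into August → 2045-08-20.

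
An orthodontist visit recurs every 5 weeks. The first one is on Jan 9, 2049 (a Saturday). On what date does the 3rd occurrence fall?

The 3rd occurrence is 2 intervals after the first: 2 × 35 = 70 days after Jan 9, 2049.
Jan has 31 days — 22 days to the end of Jan leaves 48.
Feb has 28 days (20 left).
20 days into Mar → Mar 20, 2049.

Mar 20, 2049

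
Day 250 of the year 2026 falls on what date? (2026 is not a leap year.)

7 September 2026

January has 31 days (250 − 31 = 219 remain).
February has 28 days (219 − 28 = 191 remain).
March has 31 days (191 − 31 = 160 remain).
April has 30 days (160 − 30 = 130 remain).
May has 31 days (130 − 31 = 99 remain).
June has 30 days (99 − 30 = 69 remain).
July has 31 days (69 − 31 = 38 remain).
August has 31 days (38 − 31 = 7 remain).
7 into September → September 7.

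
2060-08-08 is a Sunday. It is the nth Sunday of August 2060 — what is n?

Day 8 falls in week ⌈8/7⌉ of the month.
Days 1–7 hold the 1st Sunday, 8–14 the 2nd, 15–21 the 3rd, 22–28 the 4th, 29–31 the 5th.
8 is in the range for the 2nd.

2nd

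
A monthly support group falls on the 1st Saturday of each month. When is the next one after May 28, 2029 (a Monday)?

Jun 2, 2029

May 2029 starts on a Tuesday, so its 1st Saturday is May 5, 2029 (4 days in).
That is not after May 28, 2029, so look at Jun 2029.
Jun 2029 starts on a Friday, so its 1st Saturday is Jun 2, 2029 (1 day in).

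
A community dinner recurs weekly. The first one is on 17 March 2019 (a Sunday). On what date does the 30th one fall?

The 30th occurrence is 29 intervals after the first: 29 × 7 = 203 days after 17 March 2019.
March has 31 days — 14 days to the end of March leaves 189.
April has 30 days (159 left).
May has 31 days (128 left).
June has 30 days (98 left).
July has 31 days (67 left).
August has 31 days (36 left).
September has 30 days (6 left).
6 days into October → 6 October 2019.

6 October 2019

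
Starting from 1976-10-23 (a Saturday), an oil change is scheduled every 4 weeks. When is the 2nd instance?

1976-11-20

The 2nd occurrence is 1 interval after the first: 1 × 28 = 28 days after 1976-10-23.
October has 31 days — 8 days to the end of October leaves 20.
20 days into November → 1976-11-20.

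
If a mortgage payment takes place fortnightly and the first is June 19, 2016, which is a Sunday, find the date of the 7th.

September 11, 2016

The 7th occurrence is 6 intervals after the first: 6 × 14 = 84 days after June 19, 2016.
June has 30 days — 11 days to the end of June leaves 73.
July has 31 days (42 left).
August has 31 days (11 left).
11 days into September → September 11, 2016.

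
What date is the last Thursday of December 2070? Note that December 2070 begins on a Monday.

December 2070 begins on a Monday, so the first Thursday is December 4 (3 days later).
December 2070 has 31 days. Adding weeks: 4, 11, 18, 25 — the last one ≤ 31 is the 25th.

25 December 2070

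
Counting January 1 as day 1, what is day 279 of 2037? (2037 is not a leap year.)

Jan has 31 days (279 − 31 = 248 remain).
Feb has 28 days (248 − 28 = 220 remain).
Mar has 31 days (220 − 31 = 189 remain).
Apr has 30 days (189 − 30 = 159 remain).
May has 31 days (159 − 31 = 128 remain).
Jun has 30 days (128 − 30 = 98 remain).
Jul has 31 days (98 − 31 = 67 remain).
Aug has 31 days (67 − 31 = 36 remain).
Sep has 30 days (36 − 30 = 6 remain).
6 into Oct → Oct 6.

Oct 6, 2037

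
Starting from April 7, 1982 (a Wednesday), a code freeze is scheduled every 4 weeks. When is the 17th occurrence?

June 29, 1983

The 17th occurrence is 16 intervals after the first: 16 × 28 = 448 days after April 7, 1982.
April has 30 days — 23 days to the end of April leaves 425.
From end of April to end of 1982 is 245 days (180 left).
January has 31 days (149 left).
February has 28 days (121 left).
March has 31 days (90 left).
April has 30 days (60 left).
May has 31 days (29 left).
29 days into June → June 29, 1983.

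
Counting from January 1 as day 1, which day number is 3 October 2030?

Days in months before October: 31 + 28 + 31 + 30 + 31 + 30 + 31 + 31 + 30 = 273.
Plus 3 days into October → day 276.

276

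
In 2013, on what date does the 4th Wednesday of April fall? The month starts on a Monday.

April 2013 begins on a Monday, so the first Wednesday is April 3 (2 days later).
The 4th Wednesday is 3 weeks later: 3 + 21 = 24.

24 April 2013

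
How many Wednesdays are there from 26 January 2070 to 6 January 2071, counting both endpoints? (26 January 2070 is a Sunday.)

49

26 January 2070 is a Sunday; the first Wednesday on or after it is 29 January 2070 (3 days later).
From 29 January 2070 to 6 January 2071: 336 + 6 = 342 days (rest of 2070, to 6 January 2071 in 2071).
342 ÷ 7 = 48 full weeks with remainder 6, so 48 more Wednesdays after the first → 49.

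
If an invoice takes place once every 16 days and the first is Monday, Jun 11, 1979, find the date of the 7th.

Sep 15, 1979

The 7th occurrence is 6 intervals after the first: 6 × 16 = 96 days after Jun 11, 1979.
Jun has 30 days — 19 days to the end of Jun leaves 77.
Jul has 31 days (46 left).
Aug has 31 days (15 left).
15 days into Sep → Sep 15, 1979.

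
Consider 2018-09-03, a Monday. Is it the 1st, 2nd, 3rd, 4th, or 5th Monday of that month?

1st

Day 3 falls in week ⌈3/7⌉ of the month.
Days 1–7 hold the 1st Monday, 8–14 the 2nd, 15–21 the 3rd, 22–28 the 4th, 29–31 the 5th.
3 is in the range for the 1st.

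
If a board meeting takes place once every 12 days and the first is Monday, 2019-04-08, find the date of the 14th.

2019-09-11

The 14th occurrence is 13 intervals after the first: 13 × 12 = 156 days after 2019-04-08.
April has 30 days — 22 days to the end of April leaves 134.
May has 31 days (103 left).
June has 30 days (73 left).
July has 31 days (42 left).
August has 31 days (11 left).
11 days into September → 2019-09-11.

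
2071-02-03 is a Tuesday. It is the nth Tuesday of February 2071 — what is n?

1st

Day 3 falls in week ⌈3/7⌉ of the month.
Days 1–7 hold the 1st Tuesday, 8–14 the 2nd, 15–21 the 3rd, 22–28 the 4th, 29–31 the 5th.
3 is in the range for the 1st.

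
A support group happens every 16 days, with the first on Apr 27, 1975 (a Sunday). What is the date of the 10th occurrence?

The 10th occurrence is 9 intervals after the first: 9 × 16 = 144 days after Apr 27, 1975.
Apr has 30 days — 3 days to the end of Apr leaves 141.
May has 31 days (110 left).
Jun has 30 days (80 left).
Jul has 31 days (49 left).
Aug has 31 days (18 left).
18 days into Sep → Sep 18, 1975.

Sep 18, 1975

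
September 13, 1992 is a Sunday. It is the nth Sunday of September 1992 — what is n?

2nd

Day 13 falls in week ⌈13/7⌉ of the month.
Days 1–7 hold the 1st Sunday, 8–14 the 2nd, 15–21 the 3rd, 22–28 the 4th, 29–31 the 5th.
13 is in the range for the 2nd.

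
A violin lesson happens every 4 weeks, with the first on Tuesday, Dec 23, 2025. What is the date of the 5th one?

The 5th occurrence is 4 intervals after the first: 4 × 28 = 112 days after Dec 23, 2025.
Dec has 31 days — 8 days to the end of Dec leaves 104.
Jan has 31 days (73 left).
Feb has 28 days (45 left).
Mar has 31 days (14 left).
14 days into Apr → Apr 14, 2026.

Apr 14, 2026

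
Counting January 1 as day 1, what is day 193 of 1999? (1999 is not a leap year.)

January has 31 days (193 − 31 = 162 remain).
February has 28 days (162 − 28 = 134 remain).
March has 31 days (134 − 31 = 103 remain).
April has 30 days (103 − 30 = 73 remain).
May has 31 days (73 − 31 = 42 remain).
June has 30 days (42 − 30 = 12 remain).
12 into July → July 12.

July 12, 1999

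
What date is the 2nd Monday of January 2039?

January 2039 begins on a Saturday, so the first Monday is January 3 (2 days later).
The 2nd Monday is 1 weeks later: 3 + 7 = 10.

2039-01-10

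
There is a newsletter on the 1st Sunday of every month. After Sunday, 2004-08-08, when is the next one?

2004-09-05

August 2004 starts on a Sunday, so its 1st Sunday is 2004-08-01.
That is not after 2004-08-08, so look at September 2004.
September 2004 starts on a Wednesday, so its 1st Sunday is 2004-09-05 (4 days in).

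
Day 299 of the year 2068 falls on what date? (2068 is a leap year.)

January has 31 days (299 − 31 = 268 remain).
February has 29 days (268 − 29 = 239 remain).
March has 31 days (239 − 31 = 208 remain).
April has 30 days (208 − 30 = 178 remain).
May has 31 days (178 − 31 = 147 remain).
June has 30 days (147 − 30 = 117 remain).
July has 31 days (117 − 31 = 86 remain).
August has 31 days (86 − 31 = 55 remain).
September has 30 days (55 − 30 = 25 remain).
25 into October → October 25.

25 October 2068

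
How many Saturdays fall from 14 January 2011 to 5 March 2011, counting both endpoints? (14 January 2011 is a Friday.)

14 January 2011 is a Friday; the first Saturday on or after it is 15 January 2011 (1 day later).
From 15 January 2011 to 5 March 2011: 16 + 28 + 5 = 49 days (rest of January, February, March).
49 ÷ 7 = 7 full weeks with remainder 0, so 7 more Saturdays after the first → 8.

8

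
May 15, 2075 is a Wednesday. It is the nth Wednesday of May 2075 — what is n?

Day 15 falls in week ⌈15/7⌉ of the month.
Days 1–7 hold the 1st Wednesday, 8–14 the 2nd, 15–21 the 3rd, 22–28 the 4th, 29–31 the 5th.
15 is in the range for the 3rd.

3rd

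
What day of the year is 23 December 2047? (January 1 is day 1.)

Days in months before December: 31 + 28 + 31 + 30 + 31 + 30 + 31 + 31 + 30 + 31 + 30 = 334.
Plus 23 days into December → day 357.

357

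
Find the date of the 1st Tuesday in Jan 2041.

Jan 2041 begins on a Tuesday, so the first Tuesday is Jan 1.

Jan 1, 2041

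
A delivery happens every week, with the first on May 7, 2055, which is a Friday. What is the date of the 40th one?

Feb 4, 2056

The 40th occurrence is 39 intervals after the first: 39 × 7 = 273 days after May 7, 2055.
May has 31 days — 24 days to the end of May leaves 249.
Jun has 30 days (219 left).
Jul has 31 days (188 left).
Aug has 31 days (157 left).
Sep has 30 days (127 left).
Oct has 31 days (96 left).
Nov has 30 days (66 left).
Dec has 31 days (35 left).
Jan has 31 days (4 left).
4 days into Feb → Feb 4, 2056.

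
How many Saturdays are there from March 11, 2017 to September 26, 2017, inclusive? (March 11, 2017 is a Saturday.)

29

March 11, 2017 is a Saturday; the first Saturday on or after it is March 11, 2017.
From March 11, 2017 to September 26, 2017: 20 + 30 + 31 + 30 + 31 + 31 + 26 = 199 days (rest of March, April, May, June, July, August, September).
199 ÷ 7 = 28 full weeks with remainder 3, so 28 more Saturdays after the first → 29.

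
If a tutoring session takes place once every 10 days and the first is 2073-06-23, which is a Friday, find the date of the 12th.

2073-10-11

The 12th occurrence is 11 intervals after the first: 11 × 10 = 110 days after 2073-06-23.
June has 30 days — 7 days to the end of June leaves 103.
July has 31 days (72 left).
August has 31 days (41 left).
September has 30 days (11 left).
11 days into October → 2073-10-11.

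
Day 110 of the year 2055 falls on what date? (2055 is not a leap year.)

2055-04-20

January has 31 days (110 − 31 = 79 remain).
February has 28 days (79 − 28 = 51 remain).
March has 31 days (51 − 31 = 20 remain).
20 into April → April 20.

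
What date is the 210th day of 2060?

January has 31 days (210 − 31 = 179 remain).
February has 29 days (179 − 29 = 150 remain).
March has 31 days (150 − 31 = 119 remain).
April has 30 days (119 − 30 = 89 remain).
May has 31 days (89 − 31 = 58 remain).
June has 30 days (58 − 30 = 28 remain).
28 into July → July 28.

2060-07-28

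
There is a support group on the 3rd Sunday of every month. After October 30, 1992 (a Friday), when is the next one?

October 1992 starts on a Thursday; its first Sunday is the 4th, so the 3rd Sunday is the 18th — October 18, 1992.
That is not after October 30, 1992, so look at November 1992.
November 1992 starts on a Sunday; its first Sunday is the 1st, so the 3rd Sunday is the 15th — November 15, 1992.

November 15, 1992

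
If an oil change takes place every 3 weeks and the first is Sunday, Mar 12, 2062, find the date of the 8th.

The 8th occurrence is 7 intervals after the first: 7 × 21 = 147 days after Mar 12, 2062.
Mar has 31 days — 19 days to the end of Mar leaves 128.
Apr has 30 days (98 left).
May has 31 days (67 left).
Jun has 30 days (37 left).
Jul has 31 days (6 left).
6 days into Aug → Aug 6, 2062.

Aug 6, 2062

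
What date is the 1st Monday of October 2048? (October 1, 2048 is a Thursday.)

October 2048 begins on a Thursday, so the first Monday is October 5 (4 days later).

5 October 2048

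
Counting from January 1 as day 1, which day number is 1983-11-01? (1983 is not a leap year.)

Days in months before November: 31 + 28 + 31 + 30 + 31 + 30 + 31 + 31 + 30 + 31 = 304.
Plus 1 day into November → day 305.

305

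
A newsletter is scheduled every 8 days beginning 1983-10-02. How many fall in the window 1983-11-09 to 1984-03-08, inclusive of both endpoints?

Occurrences land 8·i days after 1983-10-02 for i = 0, 1, 2, …
1983-11-09 is 38 days after the start; 38 ÷ 8 = 4 remainder 6; since the remainder is 6, round up to i = 5. First occurrence in the window: #6 on 1983-11-11 (5×8 = 40 days in).
1984-03-08 is 158 days after the start; 158 ÷ 8 = 19 remainder 6. Last occurrence in the window: #20 on 1984-03-02.
Occurrences #6 through #20: 15 in total.

15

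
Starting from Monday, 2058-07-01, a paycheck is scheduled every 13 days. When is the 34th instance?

The 34th occurrence is 33 intervals after the first: 33 × 13 = 429 days after 2058-07-01.
July has 31 days — 30 days to the end of July leaves 399.
August has 31 days (368 left).
September has 30 days (338 left).
October has 31 days (307 left).
November has 30 days (277 left).
December has 31 days (246 left).
January has 31 days (215 left).
February has 28 days (187 left).
March has 31 days (156 left).
April has 30 days (126 left).
May has 31 days (95 left).
June has 30 days (65 left).
July has 31 days (34 left).
August has 31 days (3 left).
3 days into September → 2059-09-03.

2059-09-03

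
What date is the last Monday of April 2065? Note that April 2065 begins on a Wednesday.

April 2065 begins on a Wednesday, so the first Monday is April 6 (5 days later).
April 2065 has 30 days. Adding weeks: 6, 13, 20, 27 — the last one ≤ 30 is the 27th.

27 April 2065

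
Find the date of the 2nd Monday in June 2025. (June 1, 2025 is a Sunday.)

June 9, 2025

June 2025 begins on a Sunday, so the first Monday is June 2 (1 day later).
The 2nd Monday is 1 weeks later: 2 + 7 = 9.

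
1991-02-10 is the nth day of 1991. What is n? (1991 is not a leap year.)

41

Days in months before February: 31 = 31.
Plus 10 days into February → day 41.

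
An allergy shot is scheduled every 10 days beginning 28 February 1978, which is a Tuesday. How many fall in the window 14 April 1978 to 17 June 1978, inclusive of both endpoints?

6

Occurrences land 10·i days after 28 February 1978 for i = 0, 1, 2, …
14 April 1978 is 45 days after the start; 45 ÷ 10 = 4 remainder 5; since the remainder is 5, round up to i = 5. First occurrence in the window: #6 on 19 April 1978 (5×10 = 50 days in).
17 June 1978 is 109 days after the start; 109 ÷ 10 = 10 remainder 9. Last occurrence in the window: #11 on 8 June 1978.
Occurrences #6 through #11: 6 in total.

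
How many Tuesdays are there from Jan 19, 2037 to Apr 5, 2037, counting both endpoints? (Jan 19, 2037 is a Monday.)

11

Jan 19, 2037 is a Monday; the first Tuesday on or after it is Jan 20, 2037 (1 day later).
From Jan 20, 2037 to Apr 5, 2037: 11 + 28 + 31 + 5 = 75 days (rest of Jan, Feb, Mar, Apr).
75 ÷ 7 = 10 full weeks with remainder 5, so 10 more Tuesdays after the first → 11.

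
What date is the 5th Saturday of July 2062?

29 July 2062

July 2062 begins on a Saturday, so the first Saturday is July 1.
The 5th Saturday is 4 weeks later: 1 + 28 = 29.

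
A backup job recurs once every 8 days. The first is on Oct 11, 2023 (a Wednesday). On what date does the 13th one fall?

Jan 15, 2024

The 13th occurrence is 12 intervals after the first: 12 × 8 = 96 days after Oct 11, 2023.
Oct has 31 days — 20 days to the end of Oct leaves 76.
Nov has 30 days (46 left).
Dec has 31 days (15 left).
15 days into Jan → Jan 15, 2024.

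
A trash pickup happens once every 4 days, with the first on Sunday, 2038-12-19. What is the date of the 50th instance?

2039-07-03

The 50th occurrence is 49 intervals after the first: 49 × 4 = 196 days after 2038-12-19.
December has 31 days — 12 days to the end of December leaves 184.
January has 31 days (153 left).
February has 28 days (125 left).
March has 31 days (94 left).
April has 30 days (64 left).
May has 31 days (33 left).
June has 30 days (3 left).
3 days into July → 2039-07-03.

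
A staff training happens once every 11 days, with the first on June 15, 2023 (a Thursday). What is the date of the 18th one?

December 19, 2023

The 18th occurrence is 17 intervals after the first: 17 × 11 = 187 days after June 15, 2023.
June has 30 days — 15 days to the end of June leaves 172.
July has 31 days (141 left).
August has 31 days (110 left).
September has 30 days (80 left).
October has 31 days (49 left).
November has 30 days (19 left).
19 days into December → December 19, 2023.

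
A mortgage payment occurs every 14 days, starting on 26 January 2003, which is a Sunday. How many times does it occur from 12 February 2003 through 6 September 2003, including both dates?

Occurrences land 14·i days after 26 January 2003 for i = 0, 1, 2, …
12 February 2003 is 17 days after the start; 17 ÷ 14 = 1 remainder 3; since the remainder is 3, round up to i = 2. First occurrence in the window: #3 on 23 February 2003 (2×14 = 28 days in).
6 September 2003 is 223 days after the start; 223 ÷ 14 = 15 remainder 13. Last occurrence in the window: #16 on 24 August 2003.
Occurrences #3 through #16: 14 in total.

14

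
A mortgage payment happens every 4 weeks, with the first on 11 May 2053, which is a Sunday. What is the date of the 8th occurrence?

The 8th occurrence is 7 intervals after the first: 7 × 28 = 196 days after 11 May 2053.
May has 31 days — 20 days to the end of May leaves 176.
June has 30 days (146 left).
July has 31 days (115 left).
August has 31 days (84 left).
September has 30 days (54 left).
October has 31 days (23 left).
23 days into November → 23 November 2053.

23 November 2053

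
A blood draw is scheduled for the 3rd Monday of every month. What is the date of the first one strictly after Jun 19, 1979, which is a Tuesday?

Jun 1979 starts on a Friday; its first Monday is the 4th, so the 3rd Monday is the 18th — Jun 18, 1979.
That is not after Jun 19, 1979, so look at Jul 1979.
Jul 1979 starts on a Sunday; its first Monday is the 2nd, so the 3rd Monday is the 16th — Jul 16, 1979.

Jul 16, 1979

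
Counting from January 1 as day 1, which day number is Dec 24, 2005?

Days in months before Dec: 31 + 28 + 31 + 30 + 31 + 30 + 31 + 31 + 30 + 31 + 30 = 334.
Plus 24 days into Dec → day 358.

358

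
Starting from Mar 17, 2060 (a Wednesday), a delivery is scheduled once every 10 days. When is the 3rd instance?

Apr 6, 2060

The 3rd occurrence is 2 intervals after the first: 2 × 10 = 20 days after Mar 17, 2060.
Mar has 31 days — 14 days to the end of Mar leaves 6.
6 days into Apr → Apr 6, 2060.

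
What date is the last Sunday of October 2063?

2063-10-28

The first Sunday of October 2063 is October 7.
October 2063 has 31 days. Adding weeks: 7, 14, 21, 28 — the last one ≤ 31 is the 28th.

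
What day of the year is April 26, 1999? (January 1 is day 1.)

Days in months before April: 31 + 28 + 31 = 90.
Plus 26 days into April → day 116.

116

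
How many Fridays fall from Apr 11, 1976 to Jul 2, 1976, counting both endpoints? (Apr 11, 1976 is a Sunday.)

12

Apr 11, 1976 is a Sunday; the first Friday on or after it is Apr 16, 1976 (5 days later).
From Apr 16, 1976 to Jul 2, 1976: 14 + 31 + 30 + 2 = 77 days (rest of Apr, May, Jun, Jul).
77 ÷ 7 = 11 full weeks with remainder 0, so 11 more Fridays after the first → 12.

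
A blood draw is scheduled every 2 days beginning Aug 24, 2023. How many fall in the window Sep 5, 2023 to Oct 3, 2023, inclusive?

Occurrences land 2·i days after Aug 24, 2023 for i = 0, 1, 2, …
Sep 5, 2023 is 12 days after the start; 12 ÷ 2 = 6 remainder 0. First occurrence in the window: #7 on Sep 5, 2023 (6×2 = 12 days in).
Oct 3, 2023 is 40 days after the start; 40 ÷ 2 = 20 remainder 0. Last occurrence in the window: #21 on Oct 3, 2023.
Occurrences #7 through #21: 15 in total.

15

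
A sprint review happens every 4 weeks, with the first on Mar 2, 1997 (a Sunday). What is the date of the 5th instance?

The 5th occurrence is 4 intervals after the first: 4 × 28 = 112 days after Mar 2, 1997.
Mar has 31 days — 29 days to the end of Mar leaves 83.
Apr has 30 days (53 left).
May has 31 days (22 left).
22 days into Jun → Jun 22, 1997.

Jun 22, 1997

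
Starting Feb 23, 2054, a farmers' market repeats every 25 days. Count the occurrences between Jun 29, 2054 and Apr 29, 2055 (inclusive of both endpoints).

Occurrences land 25·i days after Feb 23, 2054 for i = 0, 1, 2, …
Jun 29, 2054 is 126 days after the start; 126 ÷ 25 = 5 remainder 1; since the remainder is 1, round up to i = 6. First occurrence in the window: #7 on Jul 23, 2054 (6×25 = 150 days in).
Apr 29, 2055 is 430 days after the start; 430 ÷ 25 = 17 remainder 5. Last occurrence in the window: #18 on Apr 24, 2055.
Occurrences #7 through #18: 12 in total.

12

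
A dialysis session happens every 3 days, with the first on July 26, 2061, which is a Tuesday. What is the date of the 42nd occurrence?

November 26, 2061

The 42nd occurrence is 41 intervals after the first: 41 × 3 = 123 days after July 26, 2061.
July has 31 days — 5 days to the end of July leaves 118.
August has 31 days (87 left).
September has 30 days (57 left).
October has 31 days (26 left).
26 days into November → November 26, 2061.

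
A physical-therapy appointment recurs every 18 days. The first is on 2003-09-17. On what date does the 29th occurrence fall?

2005-02-02

The 29th occurrence is 28 intervals after the first: 28 × 18 = 504 days after 2003-09-17.
September has 30 days — 13 days to the end of September leaves 491.
From end of September to end of 2003 is 92 days (399 left).
2004 has 366 days (33 left).
January has 31 days (2 left).
2 days into February → 2005-02-02.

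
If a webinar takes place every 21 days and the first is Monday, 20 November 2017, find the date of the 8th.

16 April 2018

The 8th occurrence is 7 intervals after the first: 7 × 21 = 147 days after 20 November 2017.
November has 30 days — 10 days to the end of November leaves 137.
December has 31 days (106 left).
January has 31 days (75 left).
February has 28 days (47 left).
March has 31 days (16 left).
16 days into April → 16 April 2018.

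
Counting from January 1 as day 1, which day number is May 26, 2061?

146

Days in months before May: 31 + 28 + 31 + 30 = 120.
Plus 26 days into May → day 146.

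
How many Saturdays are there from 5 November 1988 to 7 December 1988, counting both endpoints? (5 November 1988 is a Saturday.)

5

5 November 1988 is a Saturday; the first Saturday on or after it is 5 November 1988.
From 5 November 1988 to 7 December 1988: 25 + 7 = 32 days (rest of November, December).
32 ÷ 7 = 4 full weeks with remainder 4, so 4 more Saturdays after the first → 5.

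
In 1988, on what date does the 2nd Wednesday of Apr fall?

The first Wednesday of Apr 1988 is Apr 6.
The 2nd Wednesday is 1 weeks later: 6 + 7 = 13.

Apr 13, 1988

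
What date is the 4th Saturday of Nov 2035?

Nov 24, 2035

Nov 2035 begins on a Thursday, so the first Saturday is Nov 3 (2 days later).
The 4th Saturday is 3 weeks later: 3 + 21 = 24.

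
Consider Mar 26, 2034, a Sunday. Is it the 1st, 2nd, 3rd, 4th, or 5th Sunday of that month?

4th

Day 26 falls in week ⌈26/7⌉ of the month.
Days 1–7 hold the 1st Sunday, 8–14 the 2nd, 15–21 the 3rd, 22–28 the 4th, 29–31 the 5th.
26 is in the range for the 4th.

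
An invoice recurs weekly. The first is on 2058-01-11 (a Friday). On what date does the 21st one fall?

The 21st occurrence is 20 intervals after the first: 20 × 7 = 140 days after 2058-01-11.
January has 31 days — 20 days to the end of January leaves 120.
February has 28 days (92 left).
March has 31 days (61 left).
April has 30 days (31 left).
31 days into May → 2058-05-31.

2058-05-31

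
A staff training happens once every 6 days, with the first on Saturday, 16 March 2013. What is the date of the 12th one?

21 May 2013

The 12th occurrence is 11 intervals after the first: 11 × 6 = 66 days after 16 March 2013.
March has 31 days — 15 days to the end of March leaves 51.
April has 30 days (21 left).
21 days into May → 21 May 2013.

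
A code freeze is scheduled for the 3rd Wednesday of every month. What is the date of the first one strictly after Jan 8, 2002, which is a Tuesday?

Jan 2002 starts on a Tuesday; its first Wednesday is the 2nd, so the 3rd Wednesday is the 16th — Jan 16, 2002.
Jan 16, 2002 is after Jan 8, 2002, so that is the next one.

Jan 16, 2002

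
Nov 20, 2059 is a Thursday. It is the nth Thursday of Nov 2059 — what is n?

Day 20 falls in week ⌈20/7⌉ of the month.
Days 1–7 hold the 1st Thursday, 8–14 the 2nd, 15–21 the 3rd, 22–28 the 4th, 29–31 the 5th.
20 is in the range for the 3rd.

3rd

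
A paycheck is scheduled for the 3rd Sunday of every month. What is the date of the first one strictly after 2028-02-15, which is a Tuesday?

2028-02-20

February 2028 starts on a Tuesday; its first Sunday is the 6th, so the 3rd Sunday is the 20th — 2028-02-20.
2028-02-20 is after 2028-02-15, so that is the next one.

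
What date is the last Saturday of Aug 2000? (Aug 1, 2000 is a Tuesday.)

Aug 2000 begins on a Tuesday, so the first Saturday is Aug 5 (4 days later).
Aug 2000 has 31 days. Adding weeks: 5, 12, 19, 26 — the last one ≤ 31 is the 26th.

Aug 26, 2000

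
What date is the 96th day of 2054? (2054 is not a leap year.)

April 6, 2054

January has 31 days (96 − 31 = 65 remain).
February has 28 days (65 − 28 = 37 remain).
March has 31 days (37 − 31 = 6 remain).
6 into April → April 6.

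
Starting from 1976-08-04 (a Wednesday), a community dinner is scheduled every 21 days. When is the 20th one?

1977-09-07

The 20th occurrence is 19 intervals after the first: 19 × 21 = 399 days after 1976-08-04.
August has 31 days — 27 days to the end of August leaves 372.
September has 30 days (342 left).
October has 31 days (311 left).
November has 30 days (281 left).
December has 31 days (250 left).
January has 31 days (219 left).
February has 28 days (191 left).
March has 31 days (160 left).
April has 30 days (130 left).
May has 31 days (99 left).
June has 30 days (69 left).
July has 31 days (38 left).
August has 31 days (7 left).
7 days into September → 1977-09-07.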